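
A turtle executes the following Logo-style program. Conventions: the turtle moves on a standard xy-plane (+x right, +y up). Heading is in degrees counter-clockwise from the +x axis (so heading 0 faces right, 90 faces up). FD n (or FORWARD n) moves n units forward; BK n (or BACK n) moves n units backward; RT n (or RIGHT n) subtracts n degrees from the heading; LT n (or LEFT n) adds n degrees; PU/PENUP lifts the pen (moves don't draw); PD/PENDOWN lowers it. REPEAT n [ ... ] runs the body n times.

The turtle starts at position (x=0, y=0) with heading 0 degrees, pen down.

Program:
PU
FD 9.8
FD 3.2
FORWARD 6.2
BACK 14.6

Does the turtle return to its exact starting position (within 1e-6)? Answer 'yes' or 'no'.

Answer: no

Derivation:
Executing turtle program step by step:
Start: pos=(0,0), heading=0, pen down
PU: pen up
FD 9.8: (0,0) -> (9.8,0) [heading=0, move]
FD 3.2: (9.8,0) -> (13,0) [heading=0, move]
FD 6.2: (13,0) -> (19.2,0) [heading=0, move]
BK 14.6: (19.2,0) -> (4.6,0) [heading=0, move]
Final: pos=(4.6,0), heading=0, 0 segment(s) drawn

Start position: (0, 0)
Final position: (4.6, 0)
Distance = 4.6; >= 1e-6 -> NOT closed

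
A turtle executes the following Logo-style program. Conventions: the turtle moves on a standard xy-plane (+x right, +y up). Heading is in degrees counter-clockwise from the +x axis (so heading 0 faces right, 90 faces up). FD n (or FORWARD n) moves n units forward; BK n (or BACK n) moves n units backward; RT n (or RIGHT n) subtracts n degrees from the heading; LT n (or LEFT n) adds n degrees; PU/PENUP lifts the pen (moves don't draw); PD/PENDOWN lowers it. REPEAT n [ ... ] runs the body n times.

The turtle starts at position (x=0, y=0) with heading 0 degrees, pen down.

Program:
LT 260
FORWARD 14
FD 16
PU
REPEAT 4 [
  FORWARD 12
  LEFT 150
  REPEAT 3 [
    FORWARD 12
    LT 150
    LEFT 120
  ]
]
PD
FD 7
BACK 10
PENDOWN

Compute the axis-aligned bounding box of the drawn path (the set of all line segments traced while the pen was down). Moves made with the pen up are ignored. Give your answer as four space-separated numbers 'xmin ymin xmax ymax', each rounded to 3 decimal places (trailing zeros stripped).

Executing turtle program step by step:
Start: pos=(0,0), heading=0, pen down
LT 260: heading 0 -> 260
FD 14: (0,0) -> (-2.431,-13.787) [heading=260, draw]
FD 16: (-2.431,-13.787) -> (-5.209,-29.544) [heading=260, draw]
PU: pen up
REPEAT 4 [
  -- iteration 1/4 --
  FD 12: (-5.209,-29.544) -> (-7.293,-41.362) [heading=260, move]
  LT 150: heading 260 -> 50
  REPEAT 3 [
    -- iteration 1/3 --
    FD 12: (-7.293,-41.362) -> (0.42,-32.169) [heading=50, move]
    LT 150: heading 50 -> 200
    LT 120: heading 200 -> 320
    -- iteration 2/3 --
    FD 12: (0.42,-32.169) -> (9.613,-39.883) [heading=320, move]
    LT 150: heading 320 -> 110
    LT 120: heading 110 -> 230
    -- iteration 3/3 --
    FD 12: (9.613,-39.883) -> (1.899,-49.075) [heading=230, move]
    LT 150: heading 230 -> 20
    LT 120: heading 20 -> 140
  ]
  -- iteration 2/4 --
  FD 12: (1.899,-49.075) -> (-7.293,-41.362) [heading=140, move]
  LT 150: heading 140 -> 290
  REPEAT 3 [
    -- iteration 1/3 --
    FD 12: (-7.293,-41.362) -> (-3.189,-52.638) [heading=290, move]
    LT 150: heading 290 -> 80
    LT 120: heading 80 -> 200
    -- iteration 2/3 --
    FD 12: (-3.189,-52.638) -> (-14.465,-56.742) [heading=200, move]
    LT 150: heading 200 -> 350
    LT 120: heading 350 -> 110
    -- iteration 3/3 --
    FD 12: (-14.465,-56.742) -> (-18.57,-45.466) [heading=110, move]
    LT 150: heading 110 -> 260
    LT 120: heading 260 -> 20
  ]
  -- iteration 3/4 --
  FD 12: (-18.57,-45.466) -> (-7.293,-41.362) [heading=20, move]
  LT 150: heading 20 -> 170
  REPEAT 3 [
    -- iteration 1/3 --
    FD 12: (-7.293,-41.362) -> (-19.111,-39.278) [heading=170, move]
    LT 150: heading 170 -> 320
    LT 120: heading 320 -> 80
    -- iteration 2/3 --
    FD 12: (-19.111,-39.278) -> (-17.027,-27.46) [heading=80, move]
    LT 150: heading 80 -> 230
    LT 120: heading 230 -> 350
    -- iteration 3/3 --
    FD 12: (-17.027,-27.46) -> (-5.209,-29.544) [heading=350, move]
    LT 150: heading 350 -> 140
    LT 120: heading 140 -> 260
  ]
  -- iteration 4/4 --
  FD 12: (-5.209,-29.544) -> (-7.293,-41.362) [heading=260, move]
  LT 150: heading 260 -> 50
  REPEAT 3 [
    -- iteration 1/3 --
    FD 12: (-7.293,-41.362) -> (0.42,-32.169) [heading=50, move]
    LT 150: heading 50 -> 200
    LT 120: heading 200 -> 320
    -- iteration 2/3 --
    FD 12: (0.42,-32.169) -> (9.613,-39.883) [heading=320, move]
    LT 150: heading 320 -> 110
    LT 120: heading 110 -> 230
    -- iteration 3/3 --
    FD 12: (9.613,-39.883) -> (1.899,-49.075) [heading=230, move]
    LT 150: heading 230 -> 20
    LT 120: heading 20 -> 140
  ]
]
PD: pen down
FD 7: (1.899,-49.075) -> (-3.463,-44.576) [heading=140, draw]
BK 10: (-3.463,-44.576) -> (4.197,-51.004) [heading=140, draw]
PD: pen down
Final: pos=(4.197,-51.004), heading=140, 4 segment(s) drawn

Segment endpoints: x in {-5.209, -3.463, -2.431, 0, 1.899, 4.197}, y in {-51.004, -49.075, -44.576, -29.544, -13.787, 0}
xmin=-5.209, ymin=-51.004, xmax=4.197, ymax=0

Answer: -5.209 -51.004 4.197 0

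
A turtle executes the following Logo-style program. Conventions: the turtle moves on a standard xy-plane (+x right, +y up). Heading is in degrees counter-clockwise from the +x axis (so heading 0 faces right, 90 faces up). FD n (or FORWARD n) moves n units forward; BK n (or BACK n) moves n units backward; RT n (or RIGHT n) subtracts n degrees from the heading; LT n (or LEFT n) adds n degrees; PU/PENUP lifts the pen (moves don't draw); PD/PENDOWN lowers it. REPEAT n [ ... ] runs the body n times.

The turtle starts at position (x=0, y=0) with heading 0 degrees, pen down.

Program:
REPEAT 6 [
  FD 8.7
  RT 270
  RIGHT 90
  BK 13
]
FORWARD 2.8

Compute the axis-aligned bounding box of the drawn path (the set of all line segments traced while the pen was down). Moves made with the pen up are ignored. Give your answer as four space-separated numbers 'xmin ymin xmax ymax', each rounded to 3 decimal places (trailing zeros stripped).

Answer: -25.8 0 8.7 0

Derivation:
Executing turtle program step by step:
Start: pos=(0,0), heading=0, pen down
REPEAT 6 [
  -- iteration 1/6 --
  FD 8.7: (0,0) -> (8.7,0) [heading=0, draw]
  RT 270: heading 0 -> 90
  RT 90: heading 90 -> 0
  BK 13: (8.7,0) -> (-4.3,0) [heading=0, draw]
  -- iteration 2/6 --
  FD 8.7: (-4.3,0) -> (4.4,0) [heading=0, draw]
  RT 270: heading 0 -> 90
  RT 90: heading 90 -> 0
  BK 13: (4.4,0) -> (-8.6,0) [heading=0, draw]
  -- iteration 3/6 --
  FD 8.7: (-8.6,0) -> (0.1,0) [heading=0, draw]
  RT 270: heading 0 -> 90
  RT 90: heading 90 -> 0
  BK 13: (0.1,0) -> (-12.9,0) [heading=0, draw]
  -- iteration 4/6 --
  FD 8.7: (-12.9,0) -> (-4.2,0) [heading=0, draw]
  RT 270: heading 0 -> 90
  RT 90: heading 90 -> 0
  BK 13: (-4.2,0) -> (-17.2,0) [heading=0, draw]
  -- iteration 5/6 --
  FD 8.7: (-17.2,0) -> (-8.5,0) [heading=0, draw]
  RT 270: heading 0 -> 90
  RT 90: heading 90 -> 0
  BK 13: (-8.5,0) -> (-21.5,0) [heading=0, draw]
  -- iteration 6/6 --
  FD 8.7: (-21.5,0) -> (-12.8,0) [heading=0, draw]
  RT 270: heading 0 -> 90
  RT 90: heading 90 -> 0
  BK 13: (-12.8,0) -> (-25.8,0) [heading=0, draw]
]
FD 2.8: (-25.8,0) -> (-23,0) [heading=0, draw]
Final: pos=(-23,0), heading=0, 13 segment(s) drawn

Segment endpoints: x in {-25.8, -23, -21.5, -17.2, -12.9, -12.8, -8.6, -8.5, -4.3, -4.2, 0, 0.1, 4.4, 8.7}, y in {0, 0, 0, 0, 0, 0, 0, 0, 0, 0, 0, 0, 0}
xmin=-25.8, ymin=0, xmax=8.7, ymax=0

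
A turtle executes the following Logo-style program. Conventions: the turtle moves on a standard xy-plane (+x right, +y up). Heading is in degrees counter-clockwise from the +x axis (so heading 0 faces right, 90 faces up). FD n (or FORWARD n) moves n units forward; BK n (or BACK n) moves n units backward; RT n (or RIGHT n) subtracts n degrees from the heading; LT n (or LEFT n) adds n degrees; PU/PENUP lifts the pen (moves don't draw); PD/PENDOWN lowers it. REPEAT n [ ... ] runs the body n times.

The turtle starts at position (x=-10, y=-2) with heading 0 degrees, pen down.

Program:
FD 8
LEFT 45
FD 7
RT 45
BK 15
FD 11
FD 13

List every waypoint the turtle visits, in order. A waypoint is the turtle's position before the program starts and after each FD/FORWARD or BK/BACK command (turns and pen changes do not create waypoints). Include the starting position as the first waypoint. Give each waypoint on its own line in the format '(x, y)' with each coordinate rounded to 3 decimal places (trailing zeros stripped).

Answer: (-10, -2)
(-2, -2)
(2.95, 2.95)
(-12.05, 2.95)
(-1.05, 2.95)
(11.95, 2.95)

Derivation:
Executing turtle program step by step:
Start: pos=(-10,-2), heading=0, pen down
FD 8: (-10,-2) -> (-2,-2) [heading=0, draw]
LT 45: heading 0 -> 45
FD 7: (-2,-2) -> (2.95,2.95) [heading=45, draw]
RT 45: heading 45 -> 0
BK 15: (2.95,2.95) -> (-12.05,2.95) [heading=0, draw]
FD 11: (-12.05,2.95) -> (-1.05,2.95) [heading=0, draw]
FD 13: (-1.05,2.95) -> (11.95,2.95) [heading=0, draw]
Final: pos=(11.95,2.95), heading=0, 5 segment(s) drawn
Waypoints (6 total):
(-10, -2)
(-2, -2)
(2.95, 2.95)
(-12.05, 2.95)
(-1.05, 2.95)
(11.95, 2.95)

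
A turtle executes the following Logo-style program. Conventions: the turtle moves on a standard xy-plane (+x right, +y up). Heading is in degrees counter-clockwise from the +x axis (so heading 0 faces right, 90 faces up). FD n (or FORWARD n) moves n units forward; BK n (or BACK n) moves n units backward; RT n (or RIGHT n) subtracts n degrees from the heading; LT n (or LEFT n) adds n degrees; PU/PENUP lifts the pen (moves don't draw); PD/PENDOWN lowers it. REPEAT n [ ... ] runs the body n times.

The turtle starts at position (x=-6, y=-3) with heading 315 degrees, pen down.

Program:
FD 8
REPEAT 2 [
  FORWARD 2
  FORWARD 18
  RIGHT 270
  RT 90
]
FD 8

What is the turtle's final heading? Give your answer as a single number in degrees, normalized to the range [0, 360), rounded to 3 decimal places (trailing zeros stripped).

Executing turtle program step by step:
Start: pos=(-6,-3), heading=315, pen down
FD 8: (-6,-3) -> (-0.343,-8.657) [heading=315, draw]
REPEAT 2 [
  -- iteration 1/2 --
  FD 2: (-0.343,-8.657) -> (1.071,-10.071) [heading=315, draw]
  FD 18: (1.071,-10.071) -> (13.799,-22.799) [heading=315, draw]
  RT 270: heading 315 -> 45
  RT 90: heading 45 -> 315
  -- iteration 2/2 --
  FD 2: (13.799,-22.799) -> (15.213,-24.213) [heading=315, draw]
  FD 18: (15.213,-24.213) -> (27.941,-36.941) [heading=315, draw]
  RT 270: heading 315 -> 45
  RT 90: heading 45 -> 315
]
FD 8: (27.941,-36.941) -> (33.598,-42.598) [heading=315, draw]
Final: pos=(33.598,-42.598), heading=315, 6 segment(s) drawn

Answer: 315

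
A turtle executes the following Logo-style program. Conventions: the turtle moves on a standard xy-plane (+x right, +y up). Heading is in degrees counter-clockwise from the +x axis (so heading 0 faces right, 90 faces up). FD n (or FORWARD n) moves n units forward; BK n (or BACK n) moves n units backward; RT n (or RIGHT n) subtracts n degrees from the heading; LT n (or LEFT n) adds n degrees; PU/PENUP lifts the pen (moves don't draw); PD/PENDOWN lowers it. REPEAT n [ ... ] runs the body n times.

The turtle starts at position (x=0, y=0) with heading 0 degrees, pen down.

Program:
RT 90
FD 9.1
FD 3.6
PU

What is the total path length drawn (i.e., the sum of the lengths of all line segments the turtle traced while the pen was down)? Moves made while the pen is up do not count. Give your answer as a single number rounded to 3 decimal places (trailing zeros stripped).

Answer: 12.7

Derivation:
Executing turtle program step by step:
Start: pos=(0,0), heading=0, pen down
RT 90: heading 0 -> 270
FD 9.1: (0,0) -> (0,-9.1) [heading=270, draw]
FD 3.6: (0,-9.1) -> (0,-12.7) [heading=270, draw]
PU: pen up
Final: pos=(0,-12.7), heading=270, 2 segment(s) drawn

Segment lengths:
  seg 1: (0,0) -> (0,-9.1), length = 9.1
  seg 2: (0,-9.1) -> (0,-12.7), length = 3.6
Total = 12.7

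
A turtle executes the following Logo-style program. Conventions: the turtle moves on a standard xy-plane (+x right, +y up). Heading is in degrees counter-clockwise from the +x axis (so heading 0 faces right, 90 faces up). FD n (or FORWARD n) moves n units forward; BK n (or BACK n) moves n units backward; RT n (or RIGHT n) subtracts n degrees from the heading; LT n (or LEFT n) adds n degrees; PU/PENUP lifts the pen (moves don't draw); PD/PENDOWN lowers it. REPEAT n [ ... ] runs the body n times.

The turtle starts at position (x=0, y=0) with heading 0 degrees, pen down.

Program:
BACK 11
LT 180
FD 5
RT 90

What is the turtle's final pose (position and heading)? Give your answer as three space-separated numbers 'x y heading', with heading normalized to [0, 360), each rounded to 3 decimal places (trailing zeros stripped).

Executing turtle program step by step:
Start: pos=(0,0), heading=0, pen down
BK 11: (0,0) -> (-11,0) [heading=0, draw]
LT 180: heading 0 -> 180
FD 5: (-11,0) -> (-16,0) [heading=180, draw]
RT 90: heading 180 -> 90
Final: pos=(-16,0), heading=90, 2 segment(s) drawn

Answer: -16 0 90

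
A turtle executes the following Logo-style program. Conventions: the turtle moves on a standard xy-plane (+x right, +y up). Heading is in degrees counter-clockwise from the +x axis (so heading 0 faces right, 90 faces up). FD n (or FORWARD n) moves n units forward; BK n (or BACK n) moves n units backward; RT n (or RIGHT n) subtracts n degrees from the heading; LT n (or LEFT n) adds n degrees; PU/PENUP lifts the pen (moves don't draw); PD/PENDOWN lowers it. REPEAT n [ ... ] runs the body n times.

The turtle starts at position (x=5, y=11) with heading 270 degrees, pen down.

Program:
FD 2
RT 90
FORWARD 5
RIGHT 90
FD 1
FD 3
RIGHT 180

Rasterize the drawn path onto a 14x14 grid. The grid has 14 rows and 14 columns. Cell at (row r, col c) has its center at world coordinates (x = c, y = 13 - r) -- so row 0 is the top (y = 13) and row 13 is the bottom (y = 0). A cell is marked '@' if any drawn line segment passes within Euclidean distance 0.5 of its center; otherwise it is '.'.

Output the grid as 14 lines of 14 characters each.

Answer: @.............
@.............
@....@........
@....@........
@@@@@@........
..............
..............
..............
..............
..............
..............
..............
..............
..............

Derivation:
Segment 0: (5,11) -> (5,9)
Segment 1: (5,9) -> (0,9)
Segment 2: (0,9) -> (0,10)
Segment 3: (0,10) -> (0,13)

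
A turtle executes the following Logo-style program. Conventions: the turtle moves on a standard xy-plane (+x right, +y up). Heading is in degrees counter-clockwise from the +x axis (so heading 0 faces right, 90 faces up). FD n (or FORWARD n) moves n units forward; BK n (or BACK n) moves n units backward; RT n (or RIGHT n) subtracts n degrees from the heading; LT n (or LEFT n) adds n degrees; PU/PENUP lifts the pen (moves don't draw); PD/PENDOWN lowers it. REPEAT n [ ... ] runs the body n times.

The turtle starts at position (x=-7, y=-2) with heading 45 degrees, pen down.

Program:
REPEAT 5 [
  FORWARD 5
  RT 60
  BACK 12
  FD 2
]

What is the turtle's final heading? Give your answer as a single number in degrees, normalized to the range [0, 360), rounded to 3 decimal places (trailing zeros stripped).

Executing turtle program step by step:
Start: pos=(-7,-2), heading=45, pen down
REPEAT 5 [
  -- iteration 1/5 --
  FD 5: (-7,-2) -> (-3.464,1.536) [heading=45, draw]
  RT 60: heading 45 -> 345
  BK 12: (-3.464,1.536) -> (-15.056,4.641) [heading=345, draw]
  FD 2: (-15.056,4.641) -> (-13.124,4.124) [heading=345, draw]
  -- iteration 2/5 --
  FD 5: (-13.124,4.124) -> (-8.294,2.83) [heading=345, draw]
  RT 60: heading 345 -> 285
  BK 12: (-8.294,2.83) -> (-11.4,14.421) [heading=285, draw]
  FD 2: (-11.4,14.421) -> (-10.882,12.489) [heading=285, draw]
  -- iteration 3/5 --
  FD 5: (-10.882,12.489) -> (-9.588,7.659) [heading=285, draw]
  RT 60: heading 285 -> 225
  BK 12: (-9.588,7.659) -> (-1.103,16.145) [heading=225, draw]
  FD 2: (-1.103,16.145) -> (-2.517,14.73) [heading=225, draw]
  -- iteration 4/5 --
  FD 5: (-2.517,14.73) -> (-6.053,11.195) [heading=225, draw]
  RT 60: heading 225 -> 165
  BK 12: (-6.053,11.195) -> (5.538,8.089) [heading=165, draw]
  FD 2: (5.538,8.089) -> (3.607,8.607) [heading=165, draw]
  -- iteration 5/5 --
  FD 5: (3.607,8.607) -> (-1.223,9.901) [heading=165, draw]
  RT 60: heading 165 -> 105
  BK 12: (-1.223,9.901) -> (1.883,-1.69) [heading=105, draw]
  FD 2: (1.883,-1.69) -> (1.365,0.241) [heading=105, draw]
]
Final: pos=(1.365,0.241), heading=105, 15 segment(s) drawn

Answer: 105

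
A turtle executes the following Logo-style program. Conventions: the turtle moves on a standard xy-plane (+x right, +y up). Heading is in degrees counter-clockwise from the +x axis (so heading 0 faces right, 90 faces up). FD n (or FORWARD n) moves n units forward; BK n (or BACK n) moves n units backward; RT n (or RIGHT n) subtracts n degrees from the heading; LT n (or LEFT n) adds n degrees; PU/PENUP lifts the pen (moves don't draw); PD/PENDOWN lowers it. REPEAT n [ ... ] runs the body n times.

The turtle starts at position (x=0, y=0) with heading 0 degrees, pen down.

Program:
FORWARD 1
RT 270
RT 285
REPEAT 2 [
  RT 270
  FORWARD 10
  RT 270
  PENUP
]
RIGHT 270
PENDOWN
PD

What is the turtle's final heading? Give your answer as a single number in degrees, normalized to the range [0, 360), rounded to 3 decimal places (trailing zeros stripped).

Answer: 255

Derivation:
Executing turtle program step by step:
Start: pos=(0,0), heading=0, pen down
FD 1: (0,0) -> (1,0) [heading=0, draw]
RT 270: heading 0 -> 90
RT 285: heading 90 -> 165
REPEAT 2 [
  -- iteration 1/2 --
  RT 270: heading 165 -> 255
  FD 10: (1,0) -> (-1.588,-9.659) [heading=255, draw]
  RT 270: heading 255 -> 345
  PU: pen up
  -- iteration 2/2 --
  RT 270: heading 345 -> 75
  FD 10: (-1.588,-9.659) -> (1,0) [heading=75, move]
  RT 270: heading 75 -> 165
  PU: pen up
]
RT 270: heading 165 -> 255
PD: pen down
PD: pen down
Final: pos=(1,0), heading=255, 2 segment(s) drawn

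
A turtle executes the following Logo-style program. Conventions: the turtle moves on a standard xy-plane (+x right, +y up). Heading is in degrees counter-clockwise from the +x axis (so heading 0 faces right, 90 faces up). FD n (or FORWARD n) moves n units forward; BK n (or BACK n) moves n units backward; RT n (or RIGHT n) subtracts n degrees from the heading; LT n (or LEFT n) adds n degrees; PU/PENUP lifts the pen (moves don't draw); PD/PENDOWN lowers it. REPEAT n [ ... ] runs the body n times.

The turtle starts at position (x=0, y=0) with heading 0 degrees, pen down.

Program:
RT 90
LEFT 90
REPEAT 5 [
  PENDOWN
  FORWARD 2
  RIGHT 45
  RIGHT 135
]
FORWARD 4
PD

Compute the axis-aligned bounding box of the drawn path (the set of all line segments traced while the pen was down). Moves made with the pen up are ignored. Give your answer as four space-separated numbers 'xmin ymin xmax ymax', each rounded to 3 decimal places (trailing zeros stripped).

Executing turtle program step by step:
Start: pos=(0,0), heading=0, pen down
RT 90: heading 0 -> 270
LT 90: heading 270 -> 0
REPEAT 5 [
  -- iteration 1/5 --
  PD: pen down
  FD 2: (0,0) -> (2,0) [heading=0, draw]
  RT 45: heading 0 -> 315
  RT 135: heading 315 -> 180
  -- iteration 2/5 --
  PD: pen down
  FD 2: (2,0) -> (0,0) [heading=180, draw]
  RT 45: heading 180 -> 135
  RT 135: heading 135 -> 0
  -- iteration 3/5 --
  PD: pen down
  FD 2: (0,0) -> (2,0) [heading=0, draw]
  RT 45: heading 0 -> 315
  RT 135: heading 315 -> 180
  -- iteration 4/5 --
  PD: pen down
  FD 2: (2,0) -> (0,0) [heading=180, draw]
  RT 45: heading 180 -> 135
  RT 135: heading 135 -> 0
  -- iteration 5/5 --
  PD: pen down
  FD 2: (0,0) -> (2,0) [heading=0, draw]
  RT 45: heading 0 -> 315
  RT 135: heading 315 -> 180
]
FD 4: (2,0) -> (-2,0) [heading=180, draw]
PD: pen down
Final: pos=(-2,0), heading=180, 6 segment(s) drawn

Segment endpoints: x in {-2, 0, 2}, y in {0, 0, 0, 0, 0, 0}
xmin=-2, ymin=0, xmax=2, ymax=0

Answer: -2 0 2 0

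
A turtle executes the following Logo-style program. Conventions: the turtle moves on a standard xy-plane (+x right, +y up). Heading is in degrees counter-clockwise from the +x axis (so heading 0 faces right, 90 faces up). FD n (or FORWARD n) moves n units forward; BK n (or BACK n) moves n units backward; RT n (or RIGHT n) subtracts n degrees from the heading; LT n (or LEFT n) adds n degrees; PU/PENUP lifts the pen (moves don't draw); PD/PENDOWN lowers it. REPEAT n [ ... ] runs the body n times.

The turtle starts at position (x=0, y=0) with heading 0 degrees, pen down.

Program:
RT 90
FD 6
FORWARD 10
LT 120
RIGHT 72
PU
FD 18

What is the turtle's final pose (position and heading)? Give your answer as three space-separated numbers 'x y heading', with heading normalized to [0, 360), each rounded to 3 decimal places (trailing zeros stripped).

Executing turtle program step by step:
Start: pos=(0,0), heading=0, pen down
RT 90: heading 0 -> 270
FD 6: (0,0) -> (0,-6) [heading=270, draw]
FD 10: (0,-6) -> (0,-16) [heading=270, draw]
LT 120: heading 270 -> 30
RT 72: heading 30 -> 318
PU: pen up
FD 18: (0,-16) -> (13.377,-28.044) [heading=318, move]
Final: pos=(13.377,-28.044), heading=318, 2 segment(s) drawn

Answer: 13.377 -28.044 318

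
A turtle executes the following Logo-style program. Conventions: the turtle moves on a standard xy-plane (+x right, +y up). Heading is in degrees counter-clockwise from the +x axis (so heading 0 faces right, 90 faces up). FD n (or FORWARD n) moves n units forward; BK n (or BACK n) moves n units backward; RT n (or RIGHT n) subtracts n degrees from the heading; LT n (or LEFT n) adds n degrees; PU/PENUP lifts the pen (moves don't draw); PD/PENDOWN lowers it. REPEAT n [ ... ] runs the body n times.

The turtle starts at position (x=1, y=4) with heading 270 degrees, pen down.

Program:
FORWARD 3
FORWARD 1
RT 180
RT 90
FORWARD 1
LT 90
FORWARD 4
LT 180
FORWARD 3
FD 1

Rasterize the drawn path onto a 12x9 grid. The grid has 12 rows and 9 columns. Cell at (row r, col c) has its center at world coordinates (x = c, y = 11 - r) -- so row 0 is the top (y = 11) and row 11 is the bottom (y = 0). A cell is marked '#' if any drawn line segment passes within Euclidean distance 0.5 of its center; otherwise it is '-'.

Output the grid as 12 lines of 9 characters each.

Segment 0: (1,4) -> (1,1)
Segment 1: (1,1) -> (1,0)
Segment 2: (1,0) -> (2,0)
Segment 3: (2,0) -> (2,4)
Segment 4: (2,4) -> (2,1)
Segment 5: (2,1) -> (2,0)

Answer: ---------
---------
---------
---------
---------
---------
---------
-##------
-##------
-##------
-##------
-##------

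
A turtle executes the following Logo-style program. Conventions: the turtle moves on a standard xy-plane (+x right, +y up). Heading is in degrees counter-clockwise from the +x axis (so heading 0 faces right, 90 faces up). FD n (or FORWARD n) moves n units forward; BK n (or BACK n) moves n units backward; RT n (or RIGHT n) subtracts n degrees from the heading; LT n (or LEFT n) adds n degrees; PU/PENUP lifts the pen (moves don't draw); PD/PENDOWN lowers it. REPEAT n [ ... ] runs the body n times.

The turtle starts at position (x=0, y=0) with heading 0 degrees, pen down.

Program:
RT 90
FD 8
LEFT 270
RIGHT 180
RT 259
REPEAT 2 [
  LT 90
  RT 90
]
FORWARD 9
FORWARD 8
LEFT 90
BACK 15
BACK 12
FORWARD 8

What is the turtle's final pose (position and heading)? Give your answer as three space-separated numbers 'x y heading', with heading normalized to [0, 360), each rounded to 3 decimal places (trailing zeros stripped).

Answer: 15.407 12.313 191

Derivation:
Executing turtle program step by step:
Start: pos=(0,0), heading=0, pen down
RT 90: heading 0 -> 270
FD 8: (0,0) -> (0,-8) [heading=270, draw]
LT 270: heading 270 -> 180
RT 180: heading 180 -> 0
RT 259: heading 0 -> 101
REPEAT 2 [
  -- iteration 1/2 --
  LT 90: heading 101 -> 191
  RT 90: heading 191 -> 101
  -- iteration 2/2 --
  LT 90: heading 101 -> 191
  RT 90: heading 191 -> 101
]
FD 9: (0,-8) -> (-1.717,0.835) [heading=101, draw]
FD 8: (-1.717,0.835) -> (-3.244,8.688) [heading=101, draw]
LT 90: heading 101 -> 191
BK 15: (-3.244,8.688) -> (11.481,11.55) [heading=191, draw]
BK 12: (11.481,11.55) -> (23.26,13.84) [heading=191, draw]
FD 8: (23.26,13.84) -> (15.407,12.313) [heading=191, draw]
Final: pos=(15.407,12.313), heading=191, 6 segment(s) drawn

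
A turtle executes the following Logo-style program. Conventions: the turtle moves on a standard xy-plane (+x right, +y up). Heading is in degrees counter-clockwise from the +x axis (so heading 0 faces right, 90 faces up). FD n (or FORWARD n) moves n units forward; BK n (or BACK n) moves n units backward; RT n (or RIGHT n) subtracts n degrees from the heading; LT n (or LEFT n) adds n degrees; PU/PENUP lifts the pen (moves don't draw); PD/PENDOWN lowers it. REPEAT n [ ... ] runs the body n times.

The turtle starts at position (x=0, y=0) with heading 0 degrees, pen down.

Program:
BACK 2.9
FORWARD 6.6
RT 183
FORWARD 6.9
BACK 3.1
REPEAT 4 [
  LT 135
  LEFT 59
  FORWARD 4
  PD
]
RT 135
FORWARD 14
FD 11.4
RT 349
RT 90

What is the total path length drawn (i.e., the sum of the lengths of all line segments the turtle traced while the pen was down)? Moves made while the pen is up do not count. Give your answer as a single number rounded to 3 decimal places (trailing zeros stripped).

Answer: 60.9

Derivation:
Executing turtle program step by step:
Start: pos=(0,0), heading=0, pen down
BK 2.9: (0,0) -> (-2.9,0) [heading=0, draw]
FD 6.6: (-2.9,0) -> (3.7,0) [heading=0, draw]
RT 183: heading 0 -> 177
FD 6.9: (3.7,0) -> (-3.191,0.361) [heading=177, draw]
BK 3.1: (-3.191,0.361) -> (-0.095,0.199) [heading=177, draw]
REPEAT 4 [
  -- iteration 1/4 --
  LT 135: heading 177 -> 312
  LT 59: heading 312 -> 11
  FD 4: (-0.095,0.199) -> (3.832,0.962) [heading=11, draw]
  PD: pen down
  -- iteration 2/4 --
  LT 135: heading 11 -> 146
  LT 59: heading 146 -> 205
  FD 4: (3.832,0.962) -> (0.206,-0.728) [heading=205, draw]
  PD: pen down
  -- iteration 3/4 --
  LT 135: heading 205 -> 340
  LT 59: heading 340 -> 39
  FD 4: (0.206,-0.728) -> (3.315,1.789) [heading=39, draw]
  PD: pen down
  -- iteration 4/4 --
  LT 135: heading 39 -> 174
  LT 59: heading 174 -> 233
  FD 4: (3.315,1.789) -> (0.908,-1.406) [heading=233, draw]
  PD: pen down
]
RT 135: heading 233 -> 98
FD 14: (0.908,-1.406) -> (-1.041,12.458) [heading=98, draw]
FD 11.4: (-1.041,12.458) -> (-2.627,23.747) [heading=98, draw]
RT 349: heading 98 -> 109
RT 90: heading 109 -> 19
Final: pos=(-2.627,23.747), heading=19, 10 segment(s) drawn

Segment lengths:
  seg 1: (0,0) -> (-2.9,0), length = 2.9
  seg 2: (-2.9,0) -> (3.7,0), length = 6.6
  seg 3: (3.7,0) -> (-3.191,0.361), length = 6.9
  seg 4: (-3.191,0.361) -> (-0.095,0.199), length = 3.1
  seg 5: (-0.095,0.199) -> (3.832,0.962), length = 4
  seg 6: (3.832,0.962) -> (0.206,-0.728), length = 4
  seg 7: (0.206,-0.728) -> (3.315,1.789), length = 4
  seg 8: (3.315,1.789) -> (0.908,-1.406), length = 4
  seg 9: (0.908,-1.406) -> (-1.041,12.458), length = 14
  seg 10: (-1.041,12.458) -> (-2.627,23.747), length = 11.4
Total = 60.9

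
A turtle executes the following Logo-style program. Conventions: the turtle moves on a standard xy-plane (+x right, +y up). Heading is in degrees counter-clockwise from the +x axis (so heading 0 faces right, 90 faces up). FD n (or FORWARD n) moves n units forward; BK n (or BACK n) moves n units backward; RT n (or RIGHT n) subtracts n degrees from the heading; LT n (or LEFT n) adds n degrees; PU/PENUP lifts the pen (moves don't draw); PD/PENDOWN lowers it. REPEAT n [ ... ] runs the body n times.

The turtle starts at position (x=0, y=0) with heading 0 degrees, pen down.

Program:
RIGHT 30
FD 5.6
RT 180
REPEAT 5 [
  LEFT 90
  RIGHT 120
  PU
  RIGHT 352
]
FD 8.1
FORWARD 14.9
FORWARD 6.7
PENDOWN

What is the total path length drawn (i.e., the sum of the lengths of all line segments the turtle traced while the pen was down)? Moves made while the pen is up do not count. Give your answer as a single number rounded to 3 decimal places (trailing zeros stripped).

Answer: 5.6

Derivation:
Executing turtle program step by step:
Start: pos=(0,0), heading=0, pen down
RT 30: heading 0 -> 330
FD 5.6: (0,0) -> (4.85,-2.8) [heading=330, draw]
RT 180: heading 330 -> 150
REPEAT 5 [
  -- iteration 1/5 --
  LT 90: heading 150 -> 240
  RT 120: heading 240 -> 120
  PU: pen up
  RT 352: heading 120 -> 128
  -- iteration 2/5 --
  LT 90: heading 128 -> 218
  RT 120: heading 218 -> 98
  PU: pen up
  RT 352: heading 98 -> 106
  -- iteration 3/5 --
  LT 90: heading 106 -> 196
  RT 120: heading 196 -> 76
  PU: pen up
  RT 352: heading 76 -> 84
  -- iteration 4/5 --
  LT 90: heading 84 -> 174
  RT 120: heading 174 -> 54
  PU: pen up
  RT 352: heading 54 -> 62
  -- iteration 5/5 --
  LT 90: heading 62 -> 152
  RT 120: heading 152 -> 32
  PU: pen up
  RT 352: heading 32 -> 40
]
FD 8.1: (4.85,-2.8) -> (11.055,2.407) [heading=40, move]
FD 14.9: (11.055,2.407) -> (22.469,11.984) [heading=40, move]
FD 6.7: (22.469,11.984) -> (27.601,16.291) [heading=40, move]
PD: pen down
Final: pos=(27.601,16.291), heading=40, 1 segment(s) drawn

Segment lengths:
  seg 1: (0,0) -> (4.85,-2.8), length = 5.6
Total = 5.6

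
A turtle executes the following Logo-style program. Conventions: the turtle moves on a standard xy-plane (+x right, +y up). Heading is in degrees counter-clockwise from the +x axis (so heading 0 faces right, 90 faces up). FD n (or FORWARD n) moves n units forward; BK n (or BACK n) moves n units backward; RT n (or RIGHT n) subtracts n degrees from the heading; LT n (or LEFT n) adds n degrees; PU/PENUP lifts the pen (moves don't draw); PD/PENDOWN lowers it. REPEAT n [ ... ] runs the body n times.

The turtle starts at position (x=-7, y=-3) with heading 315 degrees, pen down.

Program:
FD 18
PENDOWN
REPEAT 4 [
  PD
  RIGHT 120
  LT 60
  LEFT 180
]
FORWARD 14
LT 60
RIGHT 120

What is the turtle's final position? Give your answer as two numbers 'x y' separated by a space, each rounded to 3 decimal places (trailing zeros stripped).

Answer: 9.351 -2.205

Derivation:
Executing turtle program step by step:
Start: pos=(-7,-3), heading=315, pen down
FD 18: (-7,-3) -> (5.728,-15.728) [heading=315, draw]
PD: pen down
REPEAT 4 [
  -- iteration 1/4 --
  PD: pen down
  RT 120: heading 315 -> 195
  LT 60: heading 195 -> 255
  LT 180: heading 255 -> 75
  -- iteration 2/4 --
  PD: pen down
  RT 120: heading 75 -> 315
  LT 60: heading 315 -> 15
  LT 180: heading 15 -> 195
  -- iteration 3/4 --
  PD: pen down
  RT 120: heading 195 -> 75
  LT 60: heading 75 -> 135
  LT 180: heading 135 -> 315
  -- iteration 4/4 --
  PD: pen down
  RT 120: heading 315 -> 195
  LT 60: heading 195 -> 255
  LT 180: heading 255 -> 75
]
FD 14: (5.728,-15.728) -> (9.351,-2.205) [heading=75, draw]
LT 60: heading 75 -> 135
RT 120: heading 135 -> 15
Final: pos=(9.351,-2.205), heading=15, 2 segment(s) drawn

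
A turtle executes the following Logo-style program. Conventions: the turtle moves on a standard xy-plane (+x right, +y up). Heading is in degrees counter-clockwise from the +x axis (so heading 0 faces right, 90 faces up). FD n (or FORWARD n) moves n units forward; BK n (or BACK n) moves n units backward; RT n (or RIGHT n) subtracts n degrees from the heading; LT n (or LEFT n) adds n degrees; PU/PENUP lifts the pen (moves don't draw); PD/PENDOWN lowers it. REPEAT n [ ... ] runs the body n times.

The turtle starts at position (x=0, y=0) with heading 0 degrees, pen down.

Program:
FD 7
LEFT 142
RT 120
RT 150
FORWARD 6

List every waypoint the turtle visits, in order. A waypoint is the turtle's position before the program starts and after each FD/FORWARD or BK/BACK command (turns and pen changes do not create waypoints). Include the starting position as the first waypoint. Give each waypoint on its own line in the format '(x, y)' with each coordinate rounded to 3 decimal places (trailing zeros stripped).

Executing turtle program step by step:
Start: pos=(0,0), heading=0, pen down
FD 7: (0,0) -> (7,0) [heading=0, draw]
LT 142: heading 0 -> 142
RT 120: heading 142 -> 22
RT 150: heading 22 -> 232
FD 6: (7,0) -> (3.306,-4.728) [heading=232, draw]
Final: pos=(3.306,-4.728), heading=232, 2 segment(s) drawn
Waypoints (3 total):
(0, 0)
(7, 0)
(3.306, -4.728)

Answer: (0, 0)
(7, 0)
(3.306, -4.728)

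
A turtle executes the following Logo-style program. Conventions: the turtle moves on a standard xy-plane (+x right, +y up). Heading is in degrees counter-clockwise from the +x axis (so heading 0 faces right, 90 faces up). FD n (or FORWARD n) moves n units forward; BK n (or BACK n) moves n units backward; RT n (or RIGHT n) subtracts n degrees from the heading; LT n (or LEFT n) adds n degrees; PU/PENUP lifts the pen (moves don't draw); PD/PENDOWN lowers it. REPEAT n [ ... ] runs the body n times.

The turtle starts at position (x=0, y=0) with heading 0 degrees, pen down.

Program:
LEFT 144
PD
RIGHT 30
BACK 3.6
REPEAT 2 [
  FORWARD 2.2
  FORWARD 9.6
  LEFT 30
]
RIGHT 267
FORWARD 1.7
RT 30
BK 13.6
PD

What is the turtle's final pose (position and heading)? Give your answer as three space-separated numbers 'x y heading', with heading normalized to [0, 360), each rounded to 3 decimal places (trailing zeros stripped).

Executing turtle program step by step:
Start: pos=(0,0), heading=0, pen down
LT 144: heading 0 -> 144
PD: pen down
RT 30: heading 144 -> 114
BK 3.6: (0,0) -> (1.464,-3.289) [heading=114, draw]
REPEAT 2 [
  -- iteration 1/2 --
  FD 2.2: (1.464,-3.289) -> (0.569,-1.279) [heading=114, draw]
  FD 9.6: (0.569,-1.279) -> (-3.335,7.491) [heading=114, draw]
  LT 30: heading 114 -> 144
  -- iteration 2/2 --
  FD 2.2: (-3.335,7.491) -> (-5.115,8.784) [heading=144, draw]
  FD 9.6: (-5.115,8.784) -> (-12.882,14.427) [heading=144, draw]
  LT 30: heading 144 -> 174
]
RT 267: heading 174 -> 267
FD 1.7: (-12.882,14.427) -> (-12.971,12.729) [heading=267, draw]
RT 30: heading 267 -> 237
BK 13.6: (-12.971,12.729) -> (-5.564,24.135) [heading=237, draw]
PD: pen down
Final: pos=(-5.564,24.135), heading=237, 7 segment(s) drawn

Answer: -5.564 24.135 237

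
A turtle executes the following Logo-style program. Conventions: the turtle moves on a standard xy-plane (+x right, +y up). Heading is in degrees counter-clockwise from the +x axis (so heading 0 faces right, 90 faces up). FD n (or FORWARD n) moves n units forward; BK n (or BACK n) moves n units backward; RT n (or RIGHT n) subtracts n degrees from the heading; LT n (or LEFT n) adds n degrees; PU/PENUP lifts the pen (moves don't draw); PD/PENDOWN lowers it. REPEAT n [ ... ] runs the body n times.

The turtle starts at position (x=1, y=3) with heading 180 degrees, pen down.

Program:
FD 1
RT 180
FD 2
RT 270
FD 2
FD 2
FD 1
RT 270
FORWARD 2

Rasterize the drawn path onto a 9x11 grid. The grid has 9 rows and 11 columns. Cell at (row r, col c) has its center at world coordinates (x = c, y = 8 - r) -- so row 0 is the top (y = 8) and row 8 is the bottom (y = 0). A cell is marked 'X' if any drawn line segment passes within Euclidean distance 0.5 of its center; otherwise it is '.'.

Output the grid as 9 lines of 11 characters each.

Answer: XXX........
..X........
..X........
..X........
..X........
XXX........
...........
...........
...........

Derivation:
Segment 0: (1,3) -> (0,3)
Segment 1: (0,3) -> (2,3)
Segment 2: (2,3) -> (2,5)
Segment 3: (2,5) -> (2,7)
Segment 4: (2,7) -> (2,8)
Segment 5: (2,8) -> (-0,8)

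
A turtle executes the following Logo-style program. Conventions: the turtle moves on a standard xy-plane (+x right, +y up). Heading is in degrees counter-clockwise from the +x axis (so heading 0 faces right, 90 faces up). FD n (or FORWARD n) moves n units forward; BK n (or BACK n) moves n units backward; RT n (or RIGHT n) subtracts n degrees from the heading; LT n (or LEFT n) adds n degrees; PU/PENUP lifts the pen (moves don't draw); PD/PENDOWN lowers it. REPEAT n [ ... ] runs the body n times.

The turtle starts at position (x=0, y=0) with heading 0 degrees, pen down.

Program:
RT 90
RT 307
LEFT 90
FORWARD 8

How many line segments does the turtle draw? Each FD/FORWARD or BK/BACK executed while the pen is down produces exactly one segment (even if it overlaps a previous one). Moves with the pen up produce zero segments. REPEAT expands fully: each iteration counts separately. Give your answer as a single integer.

Executing turtle program step by step:
Start: pos=(0,0), heading=0, pen down
RT 90: heading 0 -> 270
RT 307: heading 270 -> 323
LT 90: heading 323 -> 53
FD 8: (0,0) -> (4.815,6.389) [heading=53, draw]
Final: pos=(4.815,6.389), heading=53, 1 segment(s) drawn
Segments drawn: 1

Answer: 1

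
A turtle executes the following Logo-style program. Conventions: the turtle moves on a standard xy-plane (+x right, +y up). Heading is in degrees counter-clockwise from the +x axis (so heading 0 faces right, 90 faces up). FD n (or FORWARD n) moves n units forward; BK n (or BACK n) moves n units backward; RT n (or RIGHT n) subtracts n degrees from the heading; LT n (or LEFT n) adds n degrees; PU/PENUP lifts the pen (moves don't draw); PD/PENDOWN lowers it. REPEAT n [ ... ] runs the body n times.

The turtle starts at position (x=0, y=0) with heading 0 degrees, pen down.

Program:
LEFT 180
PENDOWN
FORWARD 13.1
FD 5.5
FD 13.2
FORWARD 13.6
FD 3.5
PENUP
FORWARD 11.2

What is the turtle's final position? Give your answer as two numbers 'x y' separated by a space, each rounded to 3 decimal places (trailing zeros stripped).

Answer: -60.1 0

Derivation:
Executing turtle program step by step:
Start: pos=(0,0), heading=0, pen down
LT 180: heading 0 -> 180
PD: pen down
FD 13.1: (0,0) -> (-13.1,0) [heading=180, draw]
FD 5.5: (-13.1,0) -> (-18.6,0) [heading=180, draw]
FD 13.2: (-18.6,0) -> (-31.8,0) [heading=180, draw]
FD 13.6: (-31.8,0) -> (-45.4,0) [heading=180, draw]
FD 3.5: (-45.4,0) -> (-48.9,0) [heading=180, draw]
PU: pen up
FD 11.2: (-48.9,0) -> (-60.1,0) [heading=180, move]
Final: pos=(-60.1,0), heading=180, 5 segment(s) drawn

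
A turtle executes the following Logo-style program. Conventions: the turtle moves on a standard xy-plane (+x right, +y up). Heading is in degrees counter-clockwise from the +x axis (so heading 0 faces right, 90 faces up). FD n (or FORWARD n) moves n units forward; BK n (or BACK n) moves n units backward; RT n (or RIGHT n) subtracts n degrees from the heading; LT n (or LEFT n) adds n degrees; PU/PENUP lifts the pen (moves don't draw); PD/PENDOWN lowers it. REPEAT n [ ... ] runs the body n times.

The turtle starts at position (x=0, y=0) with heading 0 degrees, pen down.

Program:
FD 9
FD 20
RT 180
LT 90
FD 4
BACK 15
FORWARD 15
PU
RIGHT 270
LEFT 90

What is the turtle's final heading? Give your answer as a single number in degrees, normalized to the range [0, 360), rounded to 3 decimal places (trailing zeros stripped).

Answer: 90

Derivation:
Executing turtle program step by step:
Start: pos=(0,0), heading=0, pen down
FD 9: (0,0) -> (9,0) [heading=0, draw]
FD 20: (9,0) -> (29,0) [heading=0, draw]
RT 180: heading 0 -> 180
LT 90: heading 180 -> 270
FD 4: (29,0) -> (29,-4) [heading=270, draw]
BK 15: (29,-4) -> (29,11) [heading=270, draw]
FD 15: (29,11) -> (29,-4) [heading=270, draw]
PU: pen up
RT 270: heading 270 -> 0
LT 90: heading 0 -> 90
Final: pos=(29,-4), heading=90, 5 segment(s) drawn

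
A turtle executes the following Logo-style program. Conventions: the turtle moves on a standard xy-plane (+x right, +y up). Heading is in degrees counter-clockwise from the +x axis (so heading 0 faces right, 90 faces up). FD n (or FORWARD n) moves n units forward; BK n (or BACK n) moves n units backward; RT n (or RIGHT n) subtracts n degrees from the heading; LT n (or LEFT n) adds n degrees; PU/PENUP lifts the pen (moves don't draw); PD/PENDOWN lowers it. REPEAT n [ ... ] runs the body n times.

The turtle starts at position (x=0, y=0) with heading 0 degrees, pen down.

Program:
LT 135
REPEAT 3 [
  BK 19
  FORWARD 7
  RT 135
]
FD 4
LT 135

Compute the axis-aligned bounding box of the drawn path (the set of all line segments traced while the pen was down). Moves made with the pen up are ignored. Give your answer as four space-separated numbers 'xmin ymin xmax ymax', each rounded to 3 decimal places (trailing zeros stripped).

Executing turtle program step by step:
Start: pos=(0,0), heading=0, pen down
LT 135: heading 0 -> 135
REPEAT 3 [
  -- iteration 1/3 --
  BK 19: (0,0) -> (13.435,-13.435) [heading=135, draw]
  FD 7: (13.435,-13.435) -> (8.485,-8.485) [heading=135, draw]
  RT 135: heading 135 -> 0
  -- iteration 2/3 --
  BK 19: (8.485,-8.485) -> (-10.515,-8.485) [heading=0, draw]
  FD 7: (-10.515,-8.485) -> (-3.515,-8.485) [heading=0, draw]
  RT 135: heading 0 -> 225
  -- iteration 3/3 --
  BK 19: (-3.515,-8.485) -> (9.92,4.95) [heading=225, draw]
  FD 7: (9.92,4.95) -> (4.971,0) [heading=225, draw]
  RT 135: heading 225 -> 90
]
FD 4: (4.971,0) -> (4.971,4) [heading=90, draw]
LT 135: heading 90 -> 225
Final: pos=(4.971,4), heading=225, 7 segment(s) drawn

Segment endpoints: x in {-10.515, -3.515, 0, 4.971, 4.971, 8.485, 9.92, 13.435}, y in {-13.435, -8.485, 0, 0, 4, 4.95}
xmin=-10.515, ymin=-13.435, xmax=13.435, ymax=4.95

Answer: -10.515 -13.435 13.435 4.95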